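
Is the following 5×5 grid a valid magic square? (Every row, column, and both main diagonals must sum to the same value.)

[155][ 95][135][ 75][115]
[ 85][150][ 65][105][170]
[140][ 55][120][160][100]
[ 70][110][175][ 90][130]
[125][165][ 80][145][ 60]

Row 1: 155 + 95 + 135 + 75 + 115 = 575.
Row 2: 85 + 150 + 65 + 105 + 170 = 575.
Row 3: 140 + 55 + 120 + 160 + 100 = 575.
Row 4: 70 + 110 + 175 + 90 + 130 = 575.
Row 5: 125 + 165 + 80 + 145 + 60 = 575.
Column 1: 155 + 85 + 140 + 70 + 125 = 575.
Column 2: 95 + 150 + 55 + 110 + 165 = 575.
Column 3: 135 + 65 + 120 + 175 + 80 = 575.
Column 4: 75 + 105 + 160 + 90 + 145 = 575.
Column 5: 115 + 170 + 100 + 130 + 60 = 575.
Main diagonal: 155 + 150 + 120 + 90 + 60 = 575.
Anti-diagonal: 115 + 105 + 120 + 110 + 125 = 575.
All lines sum to 575.

Yes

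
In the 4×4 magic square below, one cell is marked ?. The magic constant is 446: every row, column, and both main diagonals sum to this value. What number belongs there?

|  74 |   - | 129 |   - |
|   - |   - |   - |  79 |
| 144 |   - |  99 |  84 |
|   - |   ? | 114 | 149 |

94

Row 3: 144 + 99 + 84 + ? = 446, so (3,2) = 119.
Column 3 needs 446; the known cells sum to 342, so (2,3) = 104.
Column 4: 79 + 84 + 149 + ? = 446, so (1,4) = 134.
Using main diagonal: 74 + 99 + 149 + ? → (2,2) = 446 − 322 = 124.
Anti-diagonal needs 446; the known cells sum to 357, so (4,1) = 89.
Using row 1: 74 + 129 + 134 + ? → (1,2) = 446 − 337 = 109.
Using row 2: 124 + 104 + 79 + ? → (2,1) = 446 − 307 = 139.
The remaining cell in row 4 is (4,2) = 446 − 352 = 94.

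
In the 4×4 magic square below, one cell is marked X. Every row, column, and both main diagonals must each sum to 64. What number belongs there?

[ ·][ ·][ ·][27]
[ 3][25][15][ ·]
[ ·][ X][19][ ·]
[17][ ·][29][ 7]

Row 2 needs 64; the known cells sum to 43, so (2,4) = 21.
Row 4 must total 64; the given cells sum to 53, so (4,2) = 11.
Column 3 needs 64; the known cells sum to 63, so (1,3) = 1.
From column 4, 64 − (27 + 21 + 7) gives (3,4) = 9.
Main diagonal: 25 + 19 + 7 + ? = 64, so (1,1) = 13.
Anti-diagonal must total 64; the given cells sum to 59, so (3,2) = 5.

5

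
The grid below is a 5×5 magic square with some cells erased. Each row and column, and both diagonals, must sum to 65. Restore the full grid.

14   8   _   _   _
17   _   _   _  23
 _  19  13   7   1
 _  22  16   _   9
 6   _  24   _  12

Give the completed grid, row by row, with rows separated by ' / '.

Row 3: 19 + 13 + 7 + 1 + ? = 65, so (3,1) = 25.
Column 1 must total 65; the given cells sum to 62, so (4,1) = 3.
Column 5 must total 65; the given cells sum to 45, so (1,5) = 20.
Anti-diagonal needs 65; the known cells sum to 61, so (2,4) = 4.
Using row 4: 3 + 22 + 16 + 9 + ? → (4,4) = 65 − 50 = 15.
The remaining cell in main diagonal is (2,2) = 65 − 54 = 11.
From row 2, 65 − (17 + 11 + 4 + 23) gives (2,3) = 10.
Using column 2: 8 + 11 + 19 + 22 + ? → (5,2) = 65 − 60 = 5.
Using column 3: 10 + 13 + 16 + 24 + ? → (1,3) = 65 − 63 = 2.
Row 1 needs 65; the known cells sum to 44, so (1,4) = 21.
Using row 5: 6 + 5 + 24 + 12 + ? → (5,4) = 65 − 47 = 18.

14 8 2 21 20 / 17 11 10 4 23 / 25 19 13 7 1 / 3 22 16 15 9 / 6 5 24 18 12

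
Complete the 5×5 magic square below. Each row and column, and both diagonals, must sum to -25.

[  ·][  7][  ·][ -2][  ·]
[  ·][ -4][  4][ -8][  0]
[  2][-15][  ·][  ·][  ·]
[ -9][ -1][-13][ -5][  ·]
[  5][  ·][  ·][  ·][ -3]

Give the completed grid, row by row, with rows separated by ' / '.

-6 7 -10 -2 -14 / -17 -4 4 -8 0 / 2 -15 -7 6 -11 / -9 -1 -13 -5 3 / 5 -12 1 -16 -3

The remaining cell in row 2 is (2,1) = -25 − (-8) = -17.
From row 4, -25 − (-9 + (-1) + (-13) + (-5)) gives (4,5) = 3.
The remaining cell in column 1 is (1,1) = -25 − (-19) = -6.
The remaining cell in column 2 is (5,2) = -25 − (-13) = -12.
Main diagonal must total -25; the given cells sum to -18, so (3,3) = -7.
From anti-diagonal, -25 − (-8 + (-7) + (-1) + 5) gives (1,5) = -14.
From row 1, -25 − (-6 + 7 + (-2) + (-14)) gives (1,3) = -10.
Column 3 needs -25; the known cells sum to -26, so (5,3) = 1.
Column 5 needs -25; the known cells sum to -14, so (3,5) = -11.
Row 3 must total -25; the given cells sum to -31, so (3,4) = 6.
Row 5: 5 + (-12) + 1 + (-3) + ? = -25, so (5,4) = -16.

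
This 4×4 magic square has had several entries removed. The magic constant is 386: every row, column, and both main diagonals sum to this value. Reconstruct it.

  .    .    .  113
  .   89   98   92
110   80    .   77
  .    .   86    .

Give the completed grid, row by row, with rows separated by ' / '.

74 116 83 113 / 107 89 98 92 / 110 80 119 77 / 95 101 86 104

Using row 2: 89 + 98 + 92 + ? → (2,1) = 386 − 279 = 107.
From row 3, 386 − (110 + 80 + 77) gives (3,3) = 119.
Column 3 must total 386; the given cells sum to 303, so (1,3) = 83.
Column 4 must total 386; the given cells sum to 282, so (4,4) = 104.
Main diagonal needs 386; the known cells sum to 312, so (1,1) = 74.
Anti-diagonal: 113 + 98 + 80 + ? = 386, so (4,1) = 95.
The remaining cell in row 1 is (1,2) = 386 − 270 = 116.
Using row 4: 95 + 86 + 104 + ? → (4,2) = 386 − 285 = 101.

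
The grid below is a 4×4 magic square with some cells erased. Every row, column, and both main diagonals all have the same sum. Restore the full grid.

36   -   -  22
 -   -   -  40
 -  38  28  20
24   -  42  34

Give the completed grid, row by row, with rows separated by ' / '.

Column 4 is already complete: 22 + 40 + 20 + 34 = 116, so that is the magic constant.
From row 3, 116 − (38 + 28 + 20) gives (3,1) = 30.
The remaining cell in row 4 is (4,2) = 116 − 100 = 16.
Column 1 needs 116; the known cells sum to 90, so (2,1) = 26.
The remaining cell in main diagonal is (2,2) = 116 − 98 = 18.
Anti-diagonal must total 116; the given cells sum to 84, so (2,3) = 32.
Column 2 needs 116; the known cells sum to 72, so (1,2) = 44.
Column 3 needs 116; the known cells sum to 102, so (1,3) = 14.

36 44 14 22 / 26 18 32 40 / 30 38 28 20 / 24 16 42 34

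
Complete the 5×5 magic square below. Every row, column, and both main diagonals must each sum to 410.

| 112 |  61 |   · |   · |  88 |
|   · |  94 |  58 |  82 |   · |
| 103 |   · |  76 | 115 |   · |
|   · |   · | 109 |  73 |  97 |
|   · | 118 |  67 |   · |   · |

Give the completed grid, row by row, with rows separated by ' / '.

Column 3 needs 410; the known cells sum to 310, so (1,3) = 100.
The remaining cell in main diagonal is (5,5) = 410 − 355 = 55.
The remaining cell in row 1 is (1,4) = 410 − 361 = 49.
Using column 4: 49 + 82 + 115 + 73 + ? → (5,4) = 410 − 319 = 91.
Row 5 must total 410; the given cells sum to 331, so (5,1) = 79.
Anti-diagonal needs 410; the known cells sum to 325, so (4,2) = 85.
The remaining cell in row 4 is (4,1) = 410 − 364 = 46.
Column 1: 112 + 103 + 46 + 79 + ? = 410, so (2,1) = 70.
Column 2 must total 410; the given cells sum to 358, so (3,2) = 52.
Row 2 needs 410; the known cells sum to 304, so (2,5) = 106.
Row 3 must total 410; the given cells sum to 346, so (3,5) = 64.

112 61 100 49 88 / 70 94 58 82 106 / 103 52 76 115 64 / 46 85 109 73 97 / 79 118 67 91 55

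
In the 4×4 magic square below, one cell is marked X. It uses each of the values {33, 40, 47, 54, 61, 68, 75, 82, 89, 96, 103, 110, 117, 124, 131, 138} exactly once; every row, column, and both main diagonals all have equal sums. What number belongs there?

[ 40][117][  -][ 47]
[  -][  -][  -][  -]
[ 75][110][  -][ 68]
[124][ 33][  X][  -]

54

The 16 entries sum to 1368, so each line sums to 1368/4 = 342.
From row 1, 342 − (40 + 117 + 47) gives (1,3) = 138.
Row 3 needs 342; the known cells sum to 253, so (3,3) = 89.
Column 1 needs 342; the known cells sum to 239, so (2,1) = 103.
The remaining cell in column 2 is (2,2) = 342 − 260 = 82.
From main diagonal, 342 − (40 + 82 + 89) gives (4,4) = 131.
Anti-diagonal needs 342; the known cells sum to 281, so (2,3) = 61.
Row 2 needs 342; the known cells sum to 246, so (2,4) = 96.
Row 4 needs 342; the known cells sum to 288, so (4,3) = 54.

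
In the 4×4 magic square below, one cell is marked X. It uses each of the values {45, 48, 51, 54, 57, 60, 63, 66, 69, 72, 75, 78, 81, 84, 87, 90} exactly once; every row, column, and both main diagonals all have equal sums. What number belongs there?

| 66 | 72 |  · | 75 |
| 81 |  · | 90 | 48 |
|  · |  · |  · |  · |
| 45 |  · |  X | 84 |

54

The 16 entries sum to 1080, so each line sums to 1080/4 = 270.
The remaining cell in row 1 is (1,3) = 270 − 213 = 57.
Row 2 needs 270; the known cells sum to 219, so (2,2) = 51.
Column 1: 66 + 81 + 45 + ? = 270, so (3,1) = 78.
The remaining cell in column 4 is (3,4) = 270 − 207 = 63.
The remaining cell in main diagonal is (3,3) = 270 − 201 = 69.
Anti-diagonal must total 270; the given cells sum to 210, so (3,2) = 60.
The remaining cell in column 2 is (4,2) = 270 − 183 = 87.
Column 3 needs 270; the known cells sum to 216, so (4,3) = 54.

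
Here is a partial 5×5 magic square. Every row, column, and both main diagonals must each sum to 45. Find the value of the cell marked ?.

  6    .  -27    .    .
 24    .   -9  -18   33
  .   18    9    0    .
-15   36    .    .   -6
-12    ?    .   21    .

Row 2: 24 + (-9) + (-18) + 33 + ? = 45, so (2,2) = 15.
Column 1 must total 45; the given cells sum to 3, so (3,1) = 42.
The remaining cell in anti-diagonal is (1,5) = 45 − 15 = 30.
From row 3, 45 − (42 + 18 + 9 + 0) gives (3,5) = -24.
Column 5: 30 + 33 + (-24) + (-6) + ? = 45, so (5,5) = 12.
Main diagonal: 6 + 15 + 9 + 12 + ? = 45, so (4,4) = 3.
From row 4, 45 − (-15 + 36 + 3 + (-6)) gives (4,3) = 27.
Column 3 must total 45; the given cells sum to 0, so (5,3) = 45.
Column 4 must total 45; the given cells sum to 6, so (1,4) = 39.
From row 1, 45 − (6 + (-27) + 39 + 30) gives (1,2) = -3.
Row 5 needs 45; the known cells sum to 66, so (5,2) = -21.

-21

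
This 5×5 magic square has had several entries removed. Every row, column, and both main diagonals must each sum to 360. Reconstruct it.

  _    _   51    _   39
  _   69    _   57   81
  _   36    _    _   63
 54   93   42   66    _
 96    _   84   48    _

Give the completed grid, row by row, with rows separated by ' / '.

From row 4, 360 − (54 + 93 + 42 + 66) gives (4,5) = 105.
The remaining cell in column 5 is (5,5) = 360 − 288 = 72.
From anti-diagonal, 360 − (39 + 57 + 93 + 96) gives (3,3) = 75.
From row 5, 360 − (96 + 84 + 48 + 72) gives (5,2) = 60.
Column 2 must total 360; the given cells sum to 258, so (1,2) = 102.
Column 3: 51 + 75 + 42 + 84 + ? = 360, so (2,3) = 108.
Main diagonal must total 360; the given cells sum to 282, so (1,1) = 78.
The remaining cell in row 1 is (1,4) = 360 − 270 = 90.
Row 2 needs 360; the known cells sum to 315, so (2,1) = 45.
Column 1 must total 360; the given cells sum to 273, so (3,1) = 87.
The remaining cell in column 4 is (3,4) = 360 − 261 = 99.

78 102 51 90 39 / 45 69 108 57 81 / 87 36 75 99 63 / 54 93 42 66 105 / 96 60 84 48 72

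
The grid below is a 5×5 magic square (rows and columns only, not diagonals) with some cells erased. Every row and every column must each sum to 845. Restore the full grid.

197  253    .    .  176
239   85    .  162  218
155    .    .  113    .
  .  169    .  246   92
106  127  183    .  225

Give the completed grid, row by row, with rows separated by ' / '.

Row 2: 239 + 85 + 162 + 218 + ? = 845, so (2,3) = 141.
From row 5, 845 − (106 + 127 + 183 + 225) gives (5,4) = 204.
From column 1, 845 − (197 + 239 + 155 + 106) gives (4,1) = 148.
Column 2: 253 + 85 + 169 + 127 + ? = 845, so (3,2) = 211.
From column 4, 845 − (162 + 113 + 246 + 204) gives (1,4) = 120.
Column 5: 176 + 218 + 92 + 225 + ? = 845, so (3,5) = 134.
Row 1 must total 845; the given cells sum to 746, so (1,3) = 99.
Row 3 must total 845; the given cells sum to 613, so (3,3) = 232.
Row 4 needs 845; the known cells sum to 655, so (4,3) = 190.

197 253 99 120 176 / 239 85 141 162 218 / 155 211 232 113 134 / 148 169 190 246 92 / 106 127 183 204 225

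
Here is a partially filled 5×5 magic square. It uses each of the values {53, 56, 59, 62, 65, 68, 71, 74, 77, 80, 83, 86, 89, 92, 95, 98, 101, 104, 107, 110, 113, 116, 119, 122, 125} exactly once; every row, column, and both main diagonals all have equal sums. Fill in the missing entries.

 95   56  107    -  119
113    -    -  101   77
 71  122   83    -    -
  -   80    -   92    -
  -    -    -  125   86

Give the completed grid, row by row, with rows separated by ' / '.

95 56 107 68 119 / 113 89 65 101 77 / 71 122 83 59 110 / 104 80 116 92 53 / 62 98 74 125 86

The 25 entries sum to 2225, so each line sums to 2225/5 = 445.
The remaining cell in row 1 is (1,4) = 445 − 377 = 68.
Using column 4: 68 + 101 + 92 + 125 + ? → (3,4) = 445 − 386 = 59.
Main diagonal must total 445; the given cells sum to 356, so (2,2) = 89.
From anti-diagonal, 445 − (119 + 101 + 83 + 80) gives (5,1) = 62.
Using row 2: 113 + 89 + 101 + 77 + ? → (2,3) = 445 − 380 = 65.
Row 3 must total 445; the given cells sum to 335, so (3,5) = 110.
Column 1 needs 445; the known cells sum to 341, so (4,1) = 104.
From column 2, 445 − (56 + 89 + 122 + 80) gives (5,2) = 98.
Using column 5: 119 + 77 + 110 + 86 + ? → (4,5) = 445 − 392 = 53.
Row 4 must total 445; the given cells sum to 329, so (4,3) = 116.
Row 5: 62 + 98 + 125 + 86 + ? = 445, so (5,3) = 74.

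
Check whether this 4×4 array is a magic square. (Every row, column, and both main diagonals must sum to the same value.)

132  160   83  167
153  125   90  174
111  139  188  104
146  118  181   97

Yes

Row 1: 132 + 160 + 83 + 167 = 542.
Row 2: 153 + 125 + 90 + 174 = 542.
Row 3: 111 + 139 + 188 + 104 = 542.
Row 4: 146 + 118 + 181 + 97 = 542.
Column 1: 132 + 153 + 111 + 146 = 542.
Column 2: 160 + 125 + 139 + 118 = 542.
Column 3: 83 + 90 + 188 + 181 = 542.
Column 4: 167 + 174 + 104 + 97 = 542.
Main diagonal: 132 + 125 + 188 + 97 = 542.
Anti-diagonal: 167 + 90 + 139 + 146 = 542.
All lines sum to 542.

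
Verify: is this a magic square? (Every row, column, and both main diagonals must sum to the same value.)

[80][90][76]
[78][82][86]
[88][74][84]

Yes

Row 1: 80 + 90 + 76 = 246.
Row 2: 78 + 82 + 86 = 246.
Row 3: 88 + 74 + 84 = 246.
Column 1: 80 + 78 + 88 = 246.
Column 2: 90 + 82 + 74 = 246.
Column 3: 76 + 86 + 84 = 246.
Main diagonal: 80 + 82 + 84 = 246.
Anti-diagonal: 76 + 82 + 88 = 246.
All lines sum to 246.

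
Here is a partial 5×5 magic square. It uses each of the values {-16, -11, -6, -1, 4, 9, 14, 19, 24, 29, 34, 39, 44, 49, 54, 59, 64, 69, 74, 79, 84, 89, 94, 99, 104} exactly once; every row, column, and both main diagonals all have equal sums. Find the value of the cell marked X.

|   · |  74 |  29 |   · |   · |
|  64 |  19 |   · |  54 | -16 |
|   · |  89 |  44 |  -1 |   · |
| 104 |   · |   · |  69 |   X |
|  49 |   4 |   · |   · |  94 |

The 25 entries sum to 1100, so each line sums to 1100/5 = 220.
The remaining cell in row 2 is (2,3) = 220 − 121 = 99.
Column 2: 74 + 19 + 89 + 4 + ? = 220, so (4,2) = 34.
From main diagonal, 220 − (19 + 44 + 69 + 94) gives (1,1) = -6.
From anti-diagonal, 220 − (54 + 44 + 34 + 49) gives (1,5) = 39.
Row 1: -6 + 74 + 29 + 39 + ? = 220, so (1,4) = 84.
Column 1 must total 220; the given cells sum to 211, so (3,1) = 9.
The remaining cell in column 4 is (5,4) = 220 − 206 = 14.
Row 3 must total 220; the given cells sum to 141, so (3,5) = 79.
Using row 5: 49 + 4 + 14 + 94 + ? → (5,3) = 220 − 161 = 59.
Column 3: 29 + 99 + 44 + 59 + ? = 220, so (4,3) = -11.
Column 5: 39 + (-16) + 79 + 94 + ? = 220, so (4,5) = 24.

24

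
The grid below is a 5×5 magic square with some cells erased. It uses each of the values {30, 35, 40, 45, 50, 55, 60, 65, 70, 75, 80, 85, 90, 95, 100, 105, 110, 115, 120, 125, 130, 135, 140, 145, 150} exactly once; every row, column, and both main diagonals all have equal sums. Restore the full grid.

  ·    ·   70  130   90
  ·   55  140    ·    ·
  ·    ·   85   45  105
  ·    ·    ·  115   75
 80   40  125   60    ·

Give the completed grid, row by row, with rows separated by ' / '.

The 25 entries sum to 2250, so each line sums to 2250/5 = 450.
Row 5: 80 + 40 + 125 + 60 + ? = 450, so (5,5) = 145.
Column 3: 70 + 140 + 85 + 125 + ? = 450, so (4,3) = 30.
Column 4: 130 + 45 + 115 + 60 + ? = 450, so (2,4) = 100.
Using column 5: 90 + 105 + 75 + 145 + ? → (2,5) = 450 − 415 = 35.
From main diagonal, 450 − (55 + 85 + 115 + 145) gives (1,1) = 50.
From anti-diagonal, 450 − (90 + 100 + 85 + 80) gives (4,2) = 95.
From row 1, 450 − (50 + 70 + 130 + 90) gives (1,2) = 110.
The remaining cell in row 2 is (2,1) = 450 − 330 = 120.
The remaining cell in row 4 is (4,1) = 450 − 315 = 135.
Column 1: 50 + 120 + 135 + 80 + ? = 450, so (3,1) = 65.
Using column 2: 110 + 55 + 95 + 40 + ? → (3,2) = 450 − 300 = 150.

50 110 70 130 90 / 120 55 140 100 35 / 65 150 85 45 105 / 135 95 30 115 75 / 80 40 125 60 145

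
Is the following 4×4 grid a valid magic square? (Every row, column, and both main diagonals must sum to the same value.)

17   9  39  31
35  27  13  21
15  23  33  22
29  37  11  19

Row 1: 17 + 9 + 39 + 31 = 96.
Row 2: 35 + 27 + 13 + 21 = 96.
Row 3: 15 + 23 + 33 + 22 = 93.
Row 4: 29 + 37 + 11 + 19 = 96.
Column 1: 17 + 35 + 15 + 29 = 96.
Column 2: 9 + 27 + 23 + 37 = 96.
Column 3: 39 + 13 + 33 + 11 = 96.
Column 4: 31 + 21 + 22 + 19 = 93.
Main diagonal: 17 + 27 + 33 + 19 = 96.
Anti-diagonal: 31 + 13 + 23 + 29 = 96.

No — row 3 sums to 93 but row 1 sums to 96.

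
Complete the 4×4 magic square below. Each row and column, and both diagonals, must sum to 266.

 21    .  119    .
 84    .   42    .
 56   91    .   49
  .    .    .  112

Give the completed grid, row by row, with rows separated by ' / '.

21 98 119 28 / 84 63 42 77 / 56 91 70 49 / 105 14 35 112

Row 3 needs 266; the known cells sum to 196, so (3,3) = 70.
Column 1 must total 266; the given cells sum to 161, so (4,1) = 105.
Using column 3: 119 + 42 + 70 + ? → (4,3) = 266 − 231 = 35.
Main diagonal: 21 + 70 + 112 + ? = 266, so (2,2) = 63.
Anti-diagonal: 42 + 91 + 105 + ? = 266, so (1,4) = 28.
Row 1 needs 266; the known cells sum to 168, so (1,2) = 98.
Row 2 needs 266; the known cells sum to 189, so (2,4) = 77.
Using row 4: 105 + 35 + 112 + ? → (4,2) = 266 − 252 = 14.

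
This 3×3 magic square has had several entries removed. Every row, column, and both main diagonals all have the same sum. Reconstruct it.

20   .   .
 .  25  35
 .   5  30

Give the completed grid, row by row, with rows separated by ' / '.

Main diagonal is already complete: 20 + 25 + 30 = 75, so that is the magic constant.
The remaining cell in row 2 is (2,1) = 75 − 60 = 15.
Row 3 needs 75; the known cells sum to 35, so (3,1) = 40.
Using column 2: 25 + 5 + ? → (1,2) = 75 − 30 = 45.
The remaining cell in column 3 is (1,3) = 75 − 65 = 10.

20 45 10 / 15 25 35 / 40 5 30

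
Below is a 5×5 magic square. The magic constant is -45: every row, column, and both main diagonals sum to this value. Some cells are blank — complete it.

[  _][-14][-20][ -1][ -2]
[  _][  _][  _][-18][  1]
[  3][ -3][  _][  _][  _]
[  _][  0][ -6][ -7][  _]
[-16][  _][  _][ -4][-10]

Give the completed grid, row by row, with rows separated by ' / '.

Row 1 needs -45; the known cells sum to -37, so (1,1) = -8.
Column 4 needs -45; the known cells sum to -30, so (3,4) = -15.
Anti-diagonal must total -45; the given cells sum to -36, so (3,3) = -9.
The remaining cell in row 3 is (3,5) = -45 − (-24) = -21.
Column 5 needs -45; the known cells sum to -32, so (4,5) = -13.
The remaining cell in main diagonal is (2,2) = -45 − (-34) = -11.
Row 4: 0 + (-6) + (-7) + (-13) + ? = -45, so (4,1) = -19.
Column 1 must total -45; the given cells sum to -40, so (2,1) = -5.
Using column 2: -14 + (-11) + (-3) + 0 + ? → (5,2) = -45 − (-28) = -17.
From row 2, -45 − (-5 + (-11) + (-18) + 1) gives (2,3) = -12.
The remaining cell in row 5 is (5,3) = -45 − (-47) = 2.

-8 -14 -20 -1 -2 / -5 -11 -12 -18 1 / 3 -3 -9 -15 -21 / -19 0 -6 -7 -13 / -16 -17 2 -4 -10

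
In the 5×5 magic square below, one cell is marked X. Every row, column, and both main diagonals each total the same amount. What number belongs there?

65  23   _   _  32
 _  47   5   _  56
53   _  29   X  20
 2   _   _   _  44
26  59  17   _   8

Column 5 is complete and sums to 160; that is the magic constant.
Row 5: 26 + 59 + 17 + 8 + ? = 160, so (5,4) = 50.
Column 1 needs 160; the known cells sum to 146, so (2,1) = 14.
Using main diagonal: 65 + 47 + 29 + 8 + ? → (4,4) = 160 − 149 = 11.
Using row 2: 14 + 47 + 5 + 56 + ? → (2,4) = 160 − 122 = 38.
Using anti-diagonal: 32 + 38 + 29 + 26 + ? → (4,2) = 160 − 125 = 35.
Row 4 must total 160; the given cells sum to 92, so (4,3) = 68.
Column 2 must total 160; the given cells sum to 164, so (3,2) = -4.
Column 3 needs 160; the known cells sum to 119, so (1,3) = 41.
Using row 1: 65 + 23 + 41 + 32 + ? → (1,4) = 160 − 161 = -1.
The remaining cell in row 3 is (3,4) = 160 − 98 = 62.

62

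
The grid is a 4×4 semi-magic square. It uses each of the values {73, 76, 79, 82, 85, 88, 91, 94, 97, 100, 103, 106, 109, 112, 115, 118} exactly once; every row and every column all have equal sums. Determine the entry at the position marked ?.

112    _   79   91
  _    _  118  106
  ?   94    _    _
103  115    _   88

The 16 entries sum to 1528, so each line sums to 1528/4 = 382.
From row 1, 382 − (112 + 79 + 91) gives (1,2) = 100.
From row 4, 382 − (103 + 115 + 88) gives (4,3) = 76.
From column 2, 382 − (100 + 94 + 115) gives (2,2) = 73.
From column 3, 382 − (79 + 118 + 76) gives (3,3) = 109.
Using column 4: 91 + 106 + 88 + ? → (3,4) = 382 − 285 = 97.
Row 2 must total 382; the given cells sum to 297, so (2,1) = 85.
From row 3, 382 − (94 + 109 + 97) gives (3,1) = 82.

82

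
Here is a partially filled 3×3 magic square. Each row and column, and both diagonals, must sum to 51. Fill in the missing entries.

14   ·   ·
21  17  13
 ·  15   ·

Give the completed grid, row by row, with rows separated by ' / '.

14 19 18 / 21 17 13 / 16 15 20

Column 1 needs 51; the known cells sum to 35, so (3,1) = 16.
From column 2, 51 − (17 + 15) gives (1,2) = 19.
Using main diagonal: 14 + 17 + ? → (3,3) = 51 − 31 = 20.
Anti-diagonal: 17 + 16 + ? = 51, so (1,3) = 18.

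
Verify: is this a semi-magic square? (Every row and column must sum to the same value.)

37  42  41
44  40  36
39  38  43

Row 1: 37 + 42 + 41 = 120.
Row 2: 44 + 40 + 36 = 120.
Row 3: 39 + 38 + 43 = 120.
Column 1: 37 + 44 + 39 = 120.
Column 2: 42 + 40 + 38 = 120.
Column 3: 41 + 36 + 43 = 120.
All lines sum to 120.

Yes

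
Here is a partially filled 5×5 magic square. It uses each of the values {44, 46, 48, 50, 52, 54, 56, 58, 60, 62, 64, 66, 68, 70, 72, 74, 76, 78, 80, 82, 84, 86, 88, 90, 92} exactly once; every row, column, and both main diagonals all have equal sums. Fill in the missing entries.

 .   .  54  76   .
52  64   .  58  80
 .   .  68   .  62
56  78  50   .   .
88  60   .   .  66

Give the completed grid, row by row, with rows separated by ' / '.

70 92 54 76 48 / 52 64 86 58 80 / 74 46 68 90 62 / 56 78 50 72 84 / 88 60 82 44 66

The 25 entries sum to 1700, so each line sums to 1700/5 = 340.
Row 2: 52 + 64 + 58 + 80 + ? = 340, so (2,3) = 86.
Column 3: 54 + 86 + 68 + 50 + ? = 340, so (5,3) = 82.
From anti-diagonal, 340 − (58 + 68 + 78 + 88) gives (1,5) = 48.
Using row 5: 88 + 60 + 82 + 66 + ? → (5,4) = 340 − 296 = 44.
Using column 5: 48 + 80 + 62 + 66 + ? → (4,5) = 340 − 256 = 84.
Using row 4: 56 + 78 + 50 + 84 + ? → (4,4) = 340 − 268 = 72.
Column 4: 76 + 58 + 72 + 44 + ? = 340, so (3,4) = 90.
Main diagonal needs 340; the known cells sum to 270, so (1,1) = 70.
Row 1 must total 340; the given cells sum to 248, so (1,2) = 92.
Column 1: 70 + 52 + 56 + 88 + ? = 340, so (3,1) = 74.
Column 2: 92 + 64 + 78 + 60 + ? = 340, so (3,2) = 46.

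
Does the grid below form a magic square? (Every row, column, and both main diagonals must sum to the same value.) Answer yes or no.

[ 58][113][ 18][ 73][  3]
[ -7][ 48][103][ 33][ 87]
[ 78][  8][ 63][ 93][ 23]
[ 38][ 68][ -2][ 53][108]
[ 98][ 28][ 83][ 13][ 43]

Row 1: 58 + 113 + 18 + 73 + 3 = 265.
Row 2: -7 + 48 + 103 + 33 + 87 = 264.
Row 3: 78 + 8 + 63 + 93 + 23 = 265.
Row 4: 38 + 68 + (-2) + 53 + 108 = 265.
Row 5: 98 + 28 + 83 + 13 + 43 = 265.
Column 1: 58 + (-7) + 78 + 38 + 98 = 265.
Column 2: 113 + 48 + 8 + 68 + 28 = 265.
Column 3: 18 + 103 + 63 + (-2) + 83 = 265.
Column 4: 73 + 33 + 93 + 53 + 13 = 265.
Column 5: 3 + 87 + 23 + 108 + 43 = 264.
Main diagonal: 58 + 48 + 63 + 53 + 43 = 265.
Anti-diagonal: 3 + 33 + 63 + 68 + 98 = 265.

No — column 5 sums to 264 but main diagonal sums to 265.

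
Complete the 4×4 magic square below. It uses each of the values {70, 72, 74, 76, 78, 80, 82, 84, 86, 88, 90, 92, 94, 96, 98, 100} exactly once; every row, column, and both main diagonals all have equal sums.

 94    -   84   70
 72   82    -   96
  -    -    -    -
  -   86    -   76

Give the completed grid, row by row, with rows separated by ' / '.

The 16 entries sum to 1360, so each line sums to 1360/4 = 340.
Row 1 must total 340; the given cells sum to 248, so (1,2) = 92.
The remaining cell in row 2 is (2,3) = 340 − 250 = 90.
Column 2 must total 340; the given cells sum to 260, so (3,2) = 80.
Column 4: 70 + 96 + 76 + ? = 340, so (3,4) = 98.
Main diagonal needs 340; the known cells sum to 252, so (3,3) = 88.
Anti-diagonal must total 340; the given cells sum to 240, so (4,1) = 100.
From row 3, 340 − (80 + 88 + 98) gives (3,1) = 74.
Row 4 must total 340; the given cells sum to 262, so (4,3) = 78.

94 92 84 70 / 72 82 90 96 / 74 80 88 98 / 100 86 78 76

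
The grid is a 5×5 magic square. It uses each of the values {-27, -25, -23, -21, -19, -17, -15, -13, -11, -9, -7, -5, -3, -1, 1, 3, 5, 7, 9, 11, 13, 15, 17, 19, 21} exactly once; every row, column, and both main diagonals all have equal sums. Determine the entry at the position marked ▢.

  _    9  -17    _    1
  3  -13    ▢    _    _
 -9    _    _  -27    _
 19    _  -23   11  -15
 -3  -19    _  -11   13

The 25 entries sum to -75, so each line sums to -75/5 = -15.
Row 4 must total -15; the given cells sum to -8, so (4,2) = -7.
Row 5: -3 + (-19) + (-11) + 13 + ? = -15, so (5,3) = 5.
Column 1 needs -15; the known cells sum to 10, so (1,1) = -25.
From column 2, -15 − (9 + (-13) + (-7) + (-19)) gives (3,2) = 15.
The remaining cell in main diagonal is (3,3) = -15 − (-14) = -1.
Anti-diagonal needs -15; the known cells sum to -10, so (2,4) = -5.
Using row 1: -25 + 9 + (-17) + 1 + ? → (1,4) = -15 − (-32) = 17.
The remaining cell in row 3 is (3,5) = -15 − (-22) = 7.
From column 3, -15 − (-17 + (-1) + (-23) + 5) gives (2,3) = 21.

21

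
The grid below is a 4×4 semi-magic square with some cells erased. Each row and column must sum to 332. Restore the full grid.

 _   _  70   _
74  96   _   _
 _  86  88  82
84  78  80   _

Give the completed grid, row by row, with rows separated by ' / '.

Row 3: 86 + 88 + 82 + ? = 332, so (3,1) = 76.
Row 4 must total 332; the given cells sum to 242, so (4,4) = 90.
The remaining cell in column 1 is (1,1) = 332 − 234 = 98.
Using column 2: 96 + 86 + 78 + ? → (1,2) = 332 − 260 = 72.
Column 3: 70 + 88 + 80 + ? = 332, so (2,3) = 94.
Row 1: 98 + 72 + 70 + ? = 332, so (1,4) = 92.
The remaining cell in row 2 is (2,4) = 332 − 264 = 68.

98 72 70 92 / 74 96 94 68 / 76 86 88 82 / 84 78 80 90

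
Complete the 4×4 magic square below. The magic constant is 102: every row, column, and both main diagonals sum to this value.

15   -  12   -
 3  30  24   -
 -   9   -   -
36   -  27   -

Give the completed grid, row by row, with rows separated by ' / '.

15 42 12 33 / 3 30 24 45 / 48 9 39 6 / 36 21 27 18

Row 2: 3 + 30 + 24 + ? = 102, so (2,4) = 45.
The remaining cell in column 1 is (3,1) = 102 − 54 = 48.
The remaining cell in column 3 is (3,3) = 102 − 63 = 39.
Main diagonal needs 102; the known cells sum to 84, so (4,4) = 18.
Using anti-diagonal: 24 + 9 + 36 + ? → (1,4) = 102 − 69 = 33.
Row 1 must total 102; the given cells sum to 60, so (1,2) = 42.
Row 3 needs 102; the known cells sum to 96, so (3,4) = 6.
Row 4: 36 + 27 + 18 + ? = 102, so (4,2) = 21.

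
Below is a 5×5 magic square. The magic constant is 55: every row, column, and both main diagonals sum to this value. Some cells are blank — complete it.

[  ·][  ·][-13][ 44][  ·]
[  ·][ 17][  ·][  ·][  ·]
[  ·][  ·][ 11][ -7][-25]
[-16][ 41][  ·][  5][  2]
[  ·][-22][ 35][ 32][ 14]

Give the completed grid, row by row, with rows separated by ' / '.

Using row 4: -16 + 41 + 5 + 2 + ? → (4,3) = 55 − 32 = 23.
Row 5 needs 55; the known cells sum to 59, so (5,1) = -4.
Column 3 needs 55; the known cells sum to 56, so (2,3) = -1.
From column 4, 55 − (44 + (-7) + 5 + 32) gives (2,4) = -19.
Main diagonal: 17 + 11 + 5 + 14 + ? = 55, so (1,1) = 8.
Anti-diagonal must total 55; the given cells sum to 29, so (1,5) = 26.
Using row 1: 8 + (-13) + 44 + 26 + ? → (1,2) = 55 − 65 = -10.
Column 2 must total 55; the given cells sum to 26, so (3,2) = 29.
Column 5 must total 55; the given cells sum to 17, so (2,5) = 38.
Row 2: 17 + (-1) + (-19) + 38 + ? = 55, so (2,1) = 20.
From row 3, 55 − (29 + 11 + (-7) + (-25)) gives (3,1) = 47.

8 -10 -13 44 26 / 20 17 -1 -19 38 / 47 29 11 -7 -25 / -16 41 23 5 2 / -4 -22 35 32 14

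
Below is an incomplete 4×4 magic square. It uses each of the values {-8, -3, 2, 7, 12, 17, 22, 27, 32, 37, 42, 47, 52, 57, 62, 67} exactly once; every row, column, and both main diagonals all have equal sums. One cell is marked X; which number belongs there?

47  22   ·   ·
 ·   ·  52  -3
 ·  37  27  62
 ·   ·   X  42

7

The 16 entries sum to 472, so each line sums to 472/4 = 118.
Row 3 needs 118; the known cells sum to 126, so (3,1) = -8.
Column 4 needs 118; the known cells sum to 101, so (1,4) = 17.
The remaining cell in main diagonal is (2,2) = 118 − 116 = 2.
Using anti-diagonal: 17 + 52 + 37 + ? → (4,1) = 118 − 106 = 12.
Using row 1: 47 + 22 + 17 + ? → (1,3) = 118 − 86 = 32.
The remaining cell in row 2 is (2,1) = 118 − 51 = 67.
Using column 2: 22 + 2 + 37 + ? → (4,2) = 118 − 61 = 57.
Column 3 needs 118; the known cells sum to 111, so (4,3) = 7.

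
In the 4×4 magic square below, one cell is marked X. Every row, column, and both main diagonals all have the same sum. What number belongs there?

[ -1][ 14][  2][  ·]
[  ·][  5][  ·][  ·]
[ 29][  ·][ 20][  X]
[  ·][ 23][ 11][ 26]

Main diagonal is complete and sums to 50; that is the magic constant.
Row 1 needs 50; the known cells sum to 15, so (1,4) = 35.
The remaining cell in row 4 is (4,1) = 50 − 60 = -10.
Column 1 needs 50; the known cells sum to 18, so (2,1) = 32.
From column 2, 50 − (14 + 5 + 23) gives (3,2) = 8.
Column 3: 2 + 20 + 11 + ? = 50, so (2,3) = 17.
Row 2 must total 50; the given cells sum to 54, so (2,4) = -4.
The remaining cell in row 3 is (3,4) = 50 − 57 = -7.

-7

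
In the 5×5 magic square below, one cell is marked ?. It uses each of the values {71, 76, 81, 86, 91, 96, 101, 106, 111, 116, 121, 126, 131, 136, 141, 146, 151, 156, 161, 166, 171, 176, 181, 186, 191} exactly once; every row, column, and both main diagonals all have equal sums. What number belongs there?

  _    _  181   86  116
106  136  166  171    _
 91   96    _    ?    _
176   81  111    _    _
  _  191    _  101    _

156

The 25 entries sum to 3275, so each line sums to 3275/5 = 655.
From row 2, 655 − (106 + 136 + 166 + 171) gives (2,5) = 76.
The remaining cell in column 2 is (1,2) = 655 − 504 = 151.
From row 1, 655 − (151 + 181 + 86 + 116) gives (1,1) = 121.
Column 1: 121 + 106 + 91 + 176 + ? = 655, so (5,1) = 161.
The remaining cell in anti-diagonal is (3,3) = 655 − 529 = 126.
Column 3 must total 655; the given cells sum to 584, so (5,3) = 71.
Row 5 must total 655; the given cells sum to 524, so (5,5) = 131.
From main diagonal, 655 − (121 + 136 + 126 + 131) gives (4,4) = 141.
Row 4 must total 655; the given cells sum to 509, so (4,5) = 146.
Column 4: 86 + 171 + 141 + 101 + ? = 655, so (3,4) = 156.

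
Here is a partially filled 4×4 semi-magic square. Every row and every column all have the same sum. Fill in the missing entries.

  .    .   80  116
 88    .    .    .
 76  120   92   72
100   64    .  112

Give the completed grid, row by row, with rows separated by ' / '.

96 68 80 116 / 88 108 104 60 / 76 120 92 72 / 100 64 84 112

Row 3 is already complete: 76 + 120 + 92 + 72 = 360, so that is the magic constant.
Row 4 must total 360; the given cells sum to 276, so (4,3) = 84.
From column 1, 360 − (88 + 76 + 100) gives (1,1) = 96.
The remaining cell in column 3 is (2,3) = 360 − 256 = 104.
Column 4 needs 360; the known cells sum to 300, so (2,4) = 60.
Row 1 needs 360; the known cells sum to 292, so (1,2) = 68.
Using row 2: 88 + 104 + 60 + ? → (2,2) = 360 − 252 = 108.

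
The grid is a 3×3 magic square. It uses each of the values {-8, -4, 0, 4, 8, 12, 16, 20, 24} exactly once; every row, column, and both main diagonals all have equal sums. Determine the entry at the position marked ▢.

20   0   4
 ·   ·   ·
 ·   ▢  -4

16

The 9 entries sum to 72, so each line sums to 72/3 = 24.
The remaining cell in column 3 is (2,3) = 24 − 0 = 24.
Main diagonal needs 24; the known cells sum to 16, so (2,2) = 8.
Anti-diagonal must total 24; the given cells sum to 12, so (3,1) = 12.
From row 2, 24 − (8 + 24) gives (2,1) = -8.
The remaining cell in row 3 is (3,2) = 24 − 8 = 16.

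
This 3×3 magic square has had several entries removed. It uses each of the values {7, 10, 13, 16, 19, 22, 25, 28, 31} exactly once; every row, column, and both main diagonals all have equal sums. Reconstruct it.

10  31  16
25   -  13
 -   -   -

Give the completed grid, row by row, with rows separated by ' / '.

The 9 entries sum to 171, so each line sums to 171/3 = 57.
Row 2: 25 + 13 + ? = 57, so (2,2) = 19.
The remaining cell in column 1 is (3,1) = 57 − 35 = 22.
Column 2 needs 57; the known cells sum to 50, so (3,2) = 7.
The remaining cell in column 3 is (3,3) = 57 − 29 = 28.

10 31 16 / 25 19 13 / 22 7 28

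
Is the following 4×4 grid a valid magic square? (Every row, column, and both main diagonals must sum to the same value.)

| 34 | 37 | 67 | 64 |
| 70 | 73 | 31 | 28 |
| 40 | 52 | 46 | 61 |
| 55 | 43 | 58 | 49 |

No — row 4 sums to 205 but anti-diagonal sums to 202.

Row 1: 34 + 37 + 67 + 64 = 202.
Row 2: 70 + 73 + 31 + 28 = 202.
Row 3: 40 + 52 + 46 + 61 = 199.
Row 4: 55 + 43 + 58 + 49 = 205.
Column 1: 34 + 70 + 40 + 55 = 199.
Column 2: 37 + 73 + 52 + 43 = 205.
Column 3: 67 + 31 + 46 + 58 = 202.
Column 4: 64 + 28 + 61 + 49 = 202.
Main diagonal: 34 + 73 + 46 + 49 = 202.
Anti-diagonal: 64 + 31 + 52 + 55 = 202.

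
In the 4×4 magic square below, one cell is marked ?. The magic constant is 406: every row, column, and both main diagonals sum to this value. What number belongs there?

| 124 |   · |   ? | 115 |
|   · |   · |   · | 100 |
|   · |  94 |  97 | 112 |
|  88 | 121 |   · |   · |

Row 3: 94 + 97 + 112 + ? = 406, so (3,1) = 103.
Using column 1: 124 + 103 + 88 + ? → (2,1) = 406 − 315 = 91.
The remaining cell in column 4 is (4,4) = 406 − 327 = 79.
From main diagonal, 406 − (124 + 97 + 79) gives (2,2) = 106.
Anti-diagonal needs 406; the known cells sum to 297, so (2,3) = 109.
Row 4 needs 406; the known cells sum to 288, so (4,3) = 118.
Column 2 needs 406; the known cells sum to 321, so (1,2) = 85.
Column 3: 109 + 97 + 118 + ? = 406, so (1,3) = 82.

82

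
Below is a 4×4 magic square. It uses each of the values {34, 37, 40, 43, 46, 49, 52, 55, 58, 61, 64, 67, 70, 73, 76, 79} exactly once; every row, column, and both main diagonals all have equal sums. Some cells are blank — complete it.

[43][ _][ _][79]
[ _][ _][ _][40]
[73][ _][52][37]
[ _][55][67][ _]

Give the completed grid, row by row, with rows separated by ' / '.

The 16 entries sum to 904, so each line sums to 904/4 = 226.
The remaining cell in row 3 is (3,2) = 226 − 162 = 64.
Column 4: 79 + 40 + 37 + ? = 226, so (4,4) = 70.
The remaining cell in main diagonal is (2,2) = 226 − 165 = 61.
Row 4: 55 + 67 + 70 + ? = 226, so (4,1) = 34.
Column 1: 43 + 73 + 34 + ? = 226, so (2,1) = 76.
Column 2 must total 226; the given cells sum to 180, so (1,2) = 46.
Anti-diagonal must total 226; the given cells sum to 177, so (2,3) = 49.
Row 1: 43 + 46 + 79 + ? = 226, so (1,3) = 58.

43 46 58 79 / 76 61 49 40 / 73 64 52 37 / 34 55 67 70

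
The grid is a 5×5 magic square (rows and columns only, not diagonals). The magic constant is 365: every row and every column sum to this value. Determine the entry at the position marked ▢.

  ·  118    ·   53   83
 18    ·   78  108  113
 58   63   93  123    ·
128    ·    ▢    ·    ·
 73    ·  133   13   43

From row 2, 365 − (18 + 78 + 108 + 113) gives (2,2) = 48.
From row 3, 365 − (58 + 63 + 93 + 123) gives (3,5) = 28.
Row 5 must total 365; the given cells sum to 262, so (5,2) = 103.
Column 1 needs 365; the known cells sum to 277, so (1,1) = 88.
Using column 2: 118 + 48 + 63 + 103 + ? → (4,2) = 365 − 332 = 33.
The remaining cell in column 4 is (4,4) = 365 − 297 = 68.
From column 5, 365 − (83 + 113 + 28 + 43) gives (4,5) = 98.
From row 1, 365 − (88 + 118 + 53 + 83) gives (1,3) = 23.
Row 4 needs 365; the known cells sum to 327, so (4,3) = 38.

38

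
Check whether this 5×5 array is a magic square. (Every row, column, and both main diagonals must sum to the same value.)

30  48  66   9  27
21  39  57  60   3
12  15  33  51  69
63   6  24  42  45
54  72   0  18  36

Row 1: 30 + 48 + 66 + 9 + 27 = 180.
Row 2: 21 + 39 + 57 + 60 + 3 = 180.
Row 3: 12 + 15 + 33 + 51 + 69 = 180.
Row 4: 63 + 6 + 24 + 42 + 45 = 180.
Row 5: 54 + 72 + 0 + 18 + 36 = 180.
Column 1: 30 + 21 + 12 + 63 + 54 = 180.
Column 2: 48 + 39 + 15 + 6 + 72 = 180.
Column 3: 66 + 57 + 33 + 24 + 0 = 180.
Column 4: 9 + 60 + 51 + 42 + 18 = 180.
Column 5: 27 + 3 + 69 + 45 + 36 = 180.
Main diagonal: 30 + 39 + 33 + 42 + 36 = 180.
Anti-diagonal: 27 + 60 + 33 + 6 + 54 = 180.
All lines sum to 180.

Yes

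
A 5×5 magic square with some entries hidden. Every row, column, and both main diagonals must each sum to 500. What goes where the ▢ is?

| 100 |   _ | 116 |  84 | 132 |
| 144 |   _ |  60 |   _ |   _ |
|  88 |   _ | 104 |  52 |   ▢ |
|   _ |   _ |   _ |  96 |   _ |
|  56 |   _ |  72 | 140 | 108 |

The remaining cell in row 1 is (1,2) = 500 − 432 = 68.
Row 5 must total 500; the given cells sum to 376, so (5,2) = 124.
Column 1 needs 500; the known cells sum to 388, so (4,1) = 112.
Column 3: 116 + 60 + 104 + 72 + ? = 500, so (4,3) = 148.
Column 4 needs 500; the known cells sum to 372, so (2,4) = 128.
Main diagonal: 100 + 104 + 96 + 108 + ? = 500, so (2,2) = 92.
The remaining cell in anti-diagonal is (4,2) = 500 − 420 = 80.
Row 2 needs 500; the known cells sum to 424, so (2,5) = 76.
Row 4 needs 500; the known cells sum to 436, so (4,5) = 64.
Column 2: 68 + 92 + 80 + 124 + ? = 500, so (3,2) = 136.
The remaining cell in column 5 is (3,5) = 500 − 380 = 120.

120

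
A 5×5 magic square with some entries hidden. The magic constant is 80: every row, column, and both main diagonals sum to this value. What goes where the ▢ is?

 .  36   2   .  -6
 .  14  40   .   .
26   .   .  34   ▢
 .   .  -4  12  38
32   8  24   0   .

Row 5 needs 80; the known cells sum to 64, so (5,5) = 16.
Using column 3: 2 + 40 + (-4) + 24 + ? → (3,3) = 80 − 62 = 18.
Main diagonal needs 80; the known cells sum to 60, so (1,1) = 20.
Using row 1: 20 + 36 + 2 + (-6) + ? → (1,4) = 80 − 52 = 28.
Column 4 needs 80; the known cells sum to 74, so (2,4) = 6.
Using anti-diagonal: -6 + 6 + 18 + 32 + ? → (4,2) = 80 − 50 = 30.
Using row 4: 30 + (-4) + 12 + 38 + ? → (4,1) = 80 − 76 = 4.
Column 1 must total 80; the given cells sum to 82, so (2,1) = -2.
Column 2 needs 80; the known cells sum to 88, so (3,2) = -8.
Row 2 must total 80; the given cells sum to 58, so (2,5) = 22.
Row 3: 26 + (-8) + 18 + 34 + ? = 80, so (3,5) = 10.

10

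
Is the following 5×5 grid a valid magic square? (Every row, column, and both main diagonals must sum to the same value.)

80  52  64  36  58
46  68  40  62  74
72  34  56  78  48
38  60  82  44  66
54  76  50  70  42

Row 1: 80 + 52 + 64 + 36 + 58 = 290.
Row 2: 46 + 68 + 40 + 62 + 74 = 290.
Row 3: 72 + 34 + 56 + 78 + 48 = 288.
Row 4: 38 + 60 + 82 + 44 + 66 = 290.
Row 5: 54 + 76 + 50 + 70 + 42 = 292.
Column 1: 80 + 46 + 72 + 38 + 54 = 290.
Column 2: 52 + 68 + 34 + 60 + 76 = 290.
Column 3: 64 + 40 + 56 + 82 + 50 = 292.
Column 4: 36 + 62 + 78 + 44 + 70 = 290.
Column 5: 58 + 74 + 48 + 66 + 42 = 288.
Main diagonal: 80 + 68 + 56 + 44 + 42 = 290.
Anti-diagonal: 58 + 62 + 56 + 60 + 54 = 290.

No — column 5 sums to 288 but column 4 sums to 290.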